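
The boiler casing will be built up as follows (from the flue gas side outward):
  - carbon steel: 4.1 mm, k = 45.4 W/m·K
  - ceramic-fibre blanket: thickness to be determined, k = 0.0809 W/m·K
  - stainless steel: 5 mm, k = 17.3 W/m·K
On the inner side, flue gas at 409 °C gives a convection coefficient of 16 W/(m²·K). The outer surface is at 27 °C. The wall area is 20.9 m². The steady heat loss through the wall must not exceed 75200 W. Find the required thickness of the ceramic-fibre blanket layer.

L ≈ 3.5 mm

Treating each layer as a thermal resistance in series:
R_inner film = 1/(h_i·A) = 1/(16×20.9) = 0.00299 K/W
R_carbon steel = L/(kA) = 0.0041/(45.4×20.9) = 4.321×10^-6 K/W
R_stainless steel = L/(kA) = 0.005/(17.3×20.9) = 1.383×10^-5 K/W
Sum of the known resistances R_other = 0.003009 K/W
Required total resistance R_tot = ΔT/Q_allow = 382/75200 = 0.00508 K/W
R_ceramic-fibre blanket = R_tot − R_other = 0.002071 K/W
L = R·k·A = 0.002071×0.0809×20.9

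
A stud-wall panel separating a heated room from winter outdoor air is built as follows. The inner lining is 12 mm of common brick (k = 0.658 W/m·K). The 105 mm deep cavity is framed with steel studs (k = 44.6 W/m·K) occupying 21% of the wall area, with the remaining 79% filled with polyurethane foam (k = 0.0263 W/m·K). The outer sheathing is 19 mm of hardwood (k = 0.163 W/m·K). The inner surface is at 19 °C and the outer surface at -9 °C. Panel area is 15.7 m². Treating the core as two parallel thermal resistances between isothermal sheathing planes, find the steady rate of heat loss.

Q ≈ 3010 W

Sheathing layers in series; stud and cavity paths in parallel between them.
R_inner = 0.012/(0.658×15.7) = 0.001162 K/W
R_stud  = 0.105/(44.6×0.21×15.7) = 7.141×10^-4 K/W
R_cav   = 0.105/(0.0263×0.79×15.7) = 0.3219 K/W
1/R_core = 1/R_stud + 1/R_cav → R_core = 7.125×10^-4 K/W
R_outer = 0.019/(0.163×15.7) = 0.007424 K/W
R_total = 0.009299 K/W
Q = ΔT/R_total = 28/0.009299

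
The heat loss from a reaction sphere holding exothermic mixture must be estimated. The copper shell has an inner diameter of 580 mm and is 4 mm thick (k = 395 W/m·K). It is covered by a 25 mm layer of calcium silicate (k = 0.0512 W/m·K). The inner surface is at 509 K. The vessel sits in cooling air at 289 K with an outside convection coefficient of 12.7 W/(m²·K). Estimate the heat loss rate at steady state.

Spherical conduction: R = (1/r_in − 1/r_out)/(4πk) per layer; series-sum.
R_copper shell = (1/0.29 − 1/0.294)/(4π×395) = 9.452×10^-6 K/W
R_calcium silicate = (1/0.294 − 1/0.319)/(4π×0.0512) = 0.4143 K/W
R_outer film = 1/(h·4πr_o²) = 1/(12.7×4π×0.319²) = 0.06158 K/W
R_total = 0.4759 K/W
Q = ΔT/R_total = 220/0.4759

Q ≈ 462 W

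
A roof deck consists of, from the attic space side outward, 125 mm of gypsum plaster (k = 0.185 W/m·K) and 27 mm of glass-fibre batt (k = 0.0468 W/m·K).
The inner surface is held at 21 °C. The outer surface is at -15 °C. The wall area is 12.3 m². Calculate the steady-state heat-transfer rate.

Q ≈ 354 W

Using the resistance-network approach (series):
R_gypsum plaster = L/(kA) = 0.125/(0.185×12.3) = 0.05493 K/W
R_glass-fibre batt = L/(kA) = 0.027/(0.0468×12.3) = 0.0469 K/W
R_total = 0.1018 K/W
Q = ΔT / R_total = 36 / 0.1018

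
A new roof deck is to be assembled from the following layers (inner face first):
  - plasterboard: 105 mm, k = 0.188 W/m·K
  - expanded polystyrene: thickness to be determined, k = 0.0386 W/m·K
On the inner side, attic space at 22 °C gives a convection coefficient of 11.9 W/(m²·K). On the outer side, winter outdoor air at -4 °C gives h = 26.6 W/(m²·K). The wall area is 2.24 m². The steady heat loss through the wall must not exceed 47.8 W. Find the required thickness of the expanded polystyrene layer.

Model the wall as resistances in series:
R_inner film = 1/(h_i·A) = 1/(11.9×2.24) = 0.03752 K/W
R_plasterboard = L/(kA) = 0.105/(0.188×2.24) = 0.2493 K/W
R_outer film = 1/(h_o·A) = 1/(26.6×2.24) = 0.01678 K/W
Sum of the known resistances R_other = 0.3036 K/W
Required total resistance R_tot = ΔT/Q_allow = 26/47.8 = 0.5439 K/W
R_expanded polystyrene = R_tot − R_other = 0.2403 K/W
L = R·k·A = 0.2403×0.0386×2.24

L ≈ 20.8 mm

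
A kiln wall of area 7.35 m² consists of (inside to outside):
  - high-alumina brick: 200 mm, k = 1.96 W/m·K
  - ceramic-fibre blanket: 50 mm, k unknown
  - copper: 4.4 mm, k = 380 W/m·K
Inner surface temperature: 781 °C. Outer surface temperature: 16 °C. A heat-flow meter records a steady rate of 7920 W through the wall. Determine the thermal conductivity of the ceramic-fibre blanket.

Using the resistance-network approach (series):
R_high-alumina brick = L/(kA) = 0.2/(1.96×7.35) = 0.01388 K/W
R_copper = L/(kA) = 0.0044/(380×7.35) = 1.575×10^-6 K/W
Sum of known resistances R_other = 0.01388 K/W
Total R = ΔT/Q = 765/7920 = 0.09659 K/W
R_ceramic-fibre blanket = R_total − R_other = 0.08271 K/W
k = L/(R·A) = 0.05/(0.08271×7.35)

k ≈ 0.0823 W/(m·K)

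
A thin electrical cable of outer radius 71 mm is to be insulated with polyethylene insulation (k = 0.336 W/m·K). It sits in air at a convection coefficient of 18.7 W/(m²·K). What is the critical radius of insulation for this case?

For a cylinder r_cr = k/h = 0.336/18.7
r_cr = 18 mm; since the bare radius (71 mm) is above r_cr, any added insulation will reduce heat loss.

r_cr ≈ 18 mm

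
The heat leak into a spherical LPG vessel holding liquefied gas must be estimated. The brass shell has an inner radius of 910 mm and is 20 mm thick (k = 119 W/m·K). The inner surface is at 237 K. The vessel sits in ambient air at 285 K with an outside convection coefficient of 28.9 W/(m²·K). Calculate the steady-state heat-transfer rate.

Radial (spherical) resistances in series:
R_brass shell = (1/0.91 − 1/0.93)/(4π×119) = 1.58×10^-5 K/W
R_outer film = 1/(h·4πr_o²) = 1/(28.9×4π×0.93²) = 0.003184 K/W
R_total = 0.003199 K/W
Q = ΔT/R_total = 48/0.003199

Q ≈ 15000 W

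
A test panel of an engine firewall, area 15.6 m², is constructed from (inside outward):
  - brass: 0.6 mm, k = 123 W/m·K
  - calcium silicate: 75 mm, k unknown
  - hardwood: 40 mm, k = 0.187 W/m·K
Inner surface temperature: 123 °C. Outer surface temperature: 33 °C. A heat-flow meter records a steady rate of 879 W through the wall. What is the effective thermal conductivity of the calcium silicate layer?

Series thermal resistances:
R_brass = L/(kA) = 0.0006/(123×15.6) = 3.127×10^-7 K/W
R_hardwood = L/(kA) = 0.04/(0.187×15.6) = 0.01371 K/W
Sum of known resistances R_other = 0.01371 K/W
Total R = ΔT/Q = 90/879 = 0.1024 K/W
R_calcium silicate = R_total − R_other = 0.08868 K/W
k = L/(R·A) = 0.075/(0.08868×15.6)

k ≈ 0.0542 W/(m·K)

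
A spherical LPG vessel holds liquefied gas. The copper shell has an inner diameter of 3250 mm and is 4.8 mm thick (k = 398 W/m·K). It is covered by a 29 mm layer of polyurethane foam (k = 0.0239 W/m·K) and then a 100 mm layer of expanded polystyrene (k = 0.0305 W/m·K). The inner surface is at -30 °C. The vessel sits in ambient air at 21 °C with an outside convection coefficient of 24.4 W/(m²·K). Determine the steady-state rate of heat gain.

Q ≈ 404 W

Each spherical layer contributes R = (1/r_i − 1/r_o)/(4πk):
R_copper shell = (1/1.625 − 1/1.6298)/(4π×398) = 3.624×10^-7 K/W
R_polyurethane foam = (1/1.6298 − 1/1.6588)/(4π×0.0239) = 0.03572 K/W
R_expanded polystyrene = (1/1.6588 − 1/1.7588)/(4π×0.0305) = 0.08943 K/W
R_outer film = 1/(h·4πr_o²) = 1/(24.4×4π×1.7588²) = 0.001054 K/W
R_total = 0.1262 K/W
Q = ΔT/R_total = 51/0.1262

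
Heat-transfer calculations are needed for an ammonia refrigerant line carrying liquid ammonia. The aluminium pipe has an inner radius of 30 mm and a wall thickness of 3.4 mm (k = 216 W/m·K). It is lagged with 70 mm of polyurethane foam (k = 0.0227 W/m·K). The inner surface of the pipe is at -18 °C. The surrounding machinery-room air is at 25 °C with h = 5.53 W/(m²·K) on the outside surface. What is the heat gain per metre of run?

Cylindrical conduction, so R = ln(r₂/r₁)/(2πkL) per layer, in series:
R_aluminium pipe wall = ln(33.4/30)/(2π×216×1) = 7.91×10^-5 K/W
R_polyurethane foam = ln(103.4/33.4)/(2π×0.0227×1) = 7.923 K/W
R_outer film = 1/(h_o·2πr_oL) = 1/(5.53×2π×0.1034×1) = 0.2783 K/W
R_total = 8.201 K/W
Q = ΔT/R_total = 43/8.201

q′ ≈ 5.24 W/m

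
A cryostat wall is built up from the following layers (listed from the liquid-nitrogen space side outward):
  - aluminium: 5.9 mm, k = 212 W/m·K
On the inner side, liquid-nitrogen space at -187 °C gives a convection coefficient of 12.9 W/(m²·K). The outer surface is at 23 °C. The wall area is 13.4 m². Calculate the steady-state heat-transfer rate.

Q ≈ 36300 W

Series thermal resistances:
R_inner film = 1/(h_i·A) = 1/(12.9×13.4) = 0.005785 K/W
R_aluminium = L/(kA) = 0.0059/(212×13.4) = 2.077×10^-6 K/W
R_total = 0.005787 K/W
Q = ΔT / R_total = 210 / 0.005787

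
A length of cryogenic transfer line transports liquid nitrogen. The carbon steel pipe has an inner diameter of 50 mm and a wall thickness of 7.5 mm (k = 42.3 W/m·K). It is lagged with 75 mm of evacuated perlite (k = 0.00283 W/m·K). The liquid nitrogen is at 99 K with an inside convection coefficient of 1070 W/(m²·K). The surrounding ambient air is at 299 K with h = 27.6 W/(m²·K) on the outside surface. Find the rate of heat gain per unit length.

Per-layer cylindrical resistances, series-summed:
R_inner film = 1/(h_i·2πr₁L) = 1/(1070×2π×0.025×1) = 0.00595 K/W
R_carbon steel pipe wall = ln(32.5/25)/(2π×42.3×1) = 9.872×10^-4 K/W
R_evacuated perlite = ln(107.5/32.5)/(2π×0.00283×1) = 67.28 K/W
R_outer film = 1/(h_o·2πr_oL) = 1/(27.6×2π×0.1075×1) = 0.05364 K/W
R_total = 67.34 K/W
Q = ΔT/R_total = 200/67.34

q′ ≈ 2.97 W/m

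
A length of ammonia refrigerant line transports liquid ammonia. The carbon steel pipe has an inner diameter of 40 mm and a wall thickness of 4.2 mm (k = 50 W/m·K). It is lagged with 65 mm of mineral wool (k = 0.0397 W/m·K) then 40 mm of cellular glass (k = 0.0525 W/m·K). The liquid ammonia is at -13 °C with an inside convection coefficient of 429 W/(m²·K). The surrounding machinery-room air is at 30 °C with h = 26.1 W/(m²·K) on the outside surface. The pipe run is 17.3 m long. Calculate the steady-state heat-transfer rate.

Treating each annulus and film as a series resistance:
R_inner film = 1/(h_i·2πr₁L) = 1/(429×2π×0.02×17.3) = 0.001072 K/W
R_carbon steel pipe wall = ln(24.2/20)/(2π×50×17.3) = 3.507×10^-5 K/W
R_mineral wool = ln(89.2/24.2)/(2π×0.0397×17.3) = 0.3023 K/W
R_cellular glass = ln(129.2/89.2)/(2π×0.0525×17.3) = 0.06492 K/W
R_outer film = 1/(h_o·2πr_oL) = 1/(26.1×2π×0.1292×17.3) = 0.002728 K/W
R_total = 0.3711 K/W
Q = ΔT/R_total = 43/0.3711

Q ≈ 116 W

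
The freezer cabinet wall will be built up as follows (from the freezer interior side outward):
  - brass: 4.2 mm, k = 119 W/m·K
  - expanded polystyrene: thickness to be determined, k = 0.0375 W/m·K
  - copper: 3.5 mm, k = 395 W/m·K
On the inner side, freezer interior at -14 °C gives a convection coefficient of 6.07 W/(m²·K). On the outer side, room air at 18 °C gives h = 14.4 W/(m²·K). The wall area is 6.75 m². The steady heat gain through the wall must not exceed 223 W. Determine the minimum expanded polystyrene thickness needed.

L ≈ 27.5 mm

Series thermal resistances:
R_inner film = 1/(h_i·A) = 1/(6.07×6.75) = 0.02441 K/W
R_brass = L/(kA) = 0.0042/(119×6.75) = 5.229×10^-6 K/W
R_copper = L/(kA) = 0.0035/(395×6.75) = 1.313×10^-6 K/W
R_outer film = 1/(h_o·A) = 1/(14.4×6.75) = 0.01029 K/W
Sum of the known resistances R_other = 0.0347 K/W
Required total resistance R_tot = ΔT/Q_allow = 32/223 = 0.1435 K/W
R_expanded polystyrene = R_tot − R_other = 0.1088 K/W
L = R·k·A = 0.1088×0.0375×6.75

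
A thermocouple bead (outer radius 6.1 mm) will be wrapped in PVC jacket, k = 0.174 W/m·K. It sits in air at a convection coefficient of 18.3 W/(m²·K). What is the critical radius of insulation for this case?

r_cr ≈ 19 mm

For a sphere r_cr = 2k/h = 2×0.174/18.3
r_cr = 19 mm; since the bare radius (6.1 mm) is below r_cr, adding a thin layer of insulation will *increase* heat loss.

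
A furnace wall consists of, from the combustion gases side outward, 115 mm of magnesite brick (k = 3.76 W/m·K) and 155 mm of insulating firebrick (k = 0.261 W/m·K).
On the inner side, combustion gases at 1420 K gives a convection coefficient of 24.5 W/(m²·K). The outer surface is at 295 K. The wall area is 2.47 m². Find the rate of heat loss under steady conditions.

Q ≈ 4180 W

Model the wall as resistances in series:
R_inner film = 1/(h_i·A) = 1/(24.5×2.47) = 0.01652 K/W
R_magnesite brick = L/(kA) = 0.115/(3.76×2.47) = 0.01238 K/W
R_insulating firebrick = L/(kA) = 0.155/(0.261×2.47) = 0.2404 K/W
R_total = 0.2693 K/W
Q = ΔT / R_total = 1125 / 0.2693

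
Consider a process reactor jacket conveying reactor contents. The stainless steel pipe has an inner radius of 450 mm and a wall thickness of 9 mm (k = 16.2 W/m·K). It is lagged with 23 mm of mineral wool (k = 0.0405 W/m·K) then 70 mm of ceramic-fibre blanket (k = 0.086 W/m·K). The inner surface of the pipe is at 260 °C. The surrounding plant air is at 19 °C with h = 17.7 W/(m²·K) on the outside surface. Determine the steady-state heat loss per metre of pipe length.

Radial resistances (cylindrical: R_cond = ln(r_o/r_i)/(2πkL), R_conv = 1/(h·2πrL)):
R_stainless steel pipe wall = ln(459/450)/(2π×16.2×1) = 1.945×10^-4 K/W
R_mineral wool = ln(482/459)/(2π×0.0405×1) = 0.1921 K/W
R_ceramic-fibre blanket = ln(552/482)/(2π×0.086×1) = 0.251 K/W
R_outer film = 1/(h_o·2πr_oL) = 1/(17.7×2π×0.552×1) = 0.01629 K/W
R_total = 0.4596 K/W
Q = ΔT/R_total = 241/0.4596

q′ ≈ 524 W/m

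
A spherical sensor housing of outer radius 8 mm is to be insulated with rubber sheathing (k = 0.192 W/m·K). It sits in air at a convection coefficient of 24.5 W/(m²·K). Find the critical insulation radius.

For a sphere r_cr = 2k/h = 2×0.192/24.5
r_cr = 15.7 mm; since the bare radius (8 mm) is below r_cr, adding a thin layer of insulation will *increase* heat loss.

r_cr ≈ 15.7 mm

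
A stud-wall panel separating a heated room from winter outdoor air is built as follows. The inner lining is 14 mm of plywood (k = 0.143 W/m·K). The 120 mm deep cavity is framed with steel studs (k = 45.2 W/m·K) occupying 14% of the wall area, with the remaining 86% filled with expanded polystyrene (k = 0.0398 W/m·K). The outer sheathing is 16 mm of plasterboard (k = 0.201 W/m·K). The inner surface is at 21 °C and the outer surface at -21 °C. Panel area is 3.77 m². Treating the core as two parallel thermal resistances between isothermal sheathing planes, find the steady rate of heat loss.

Sheathing layers in series; stud and cavity paths in parallel between them.
R_inner = 0.014/(0.143×3.77) = 0.02597 K/W
R_stud  = 0.12/(45.2×0.14×3.77) = 0.00503 K/W
R_cav   = 0.12/(0.0398×0.86×3.77) = 0.9299 K/W
1/R_core = 1/R_stud + 1/R_cav → R_core = 0.005003 K/W
R_outer = 0.016/(0.201×3.77) = 0.02111 K/W
R_total = 0.05209 K/W
Q = ΔT/R_total = 42/0.05209

Q ≈ 806 W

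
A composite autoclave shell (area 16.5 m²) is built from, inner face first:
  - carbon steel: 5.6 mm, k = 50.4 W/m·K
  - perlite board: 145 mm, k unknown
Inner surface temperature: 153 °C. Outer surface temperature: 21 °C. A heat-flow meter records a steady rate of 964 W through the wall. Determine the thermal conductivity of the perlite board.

k ≈ 0.0642 W/(m·K)

Using the resistance-network approach (series):
R_carbon steel = L/(kA) = 0.0056/(50.4×16.5) = 6.734×10^-6 K/W
Sum of known resistances R_other = 6.734×10^-6 K/W
Total R = ΔT/Q = 132/964 = 0.1369 K/W
R_perlite board = R_total − R_other = 0.1369 K/W
k = L/(R·A) = 0.145/(0.1369×16.5)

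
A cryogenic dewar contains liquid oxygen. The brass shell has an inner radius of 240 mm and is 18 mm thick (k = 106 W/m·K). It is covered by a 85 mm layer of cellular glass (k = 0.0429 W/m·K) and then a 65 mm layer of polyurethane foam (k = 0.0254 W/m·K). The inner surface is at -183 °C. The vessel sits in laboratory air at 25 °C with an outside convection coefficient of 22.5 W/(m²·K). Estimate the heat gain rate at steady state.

Q ≈ 63.8 W

Spherical conduction: R = (1/r_in − 1/r_out)/(4πk) per layer; series-sum.
R_brass shell = (1/0.24 − 1/0.258)/(4π×106) = 2.182×10^-4 K/W
R_cellular glass = (1/0.258 − 1/0.343)/(4π×0.0429) = 1.782 K/W
R_polyurethane foam = (1/0.343 − 1/0.408)/(4π×0.0254) = 1.455 K/W
R_outer film = 1/(h·4πr_o²) = 1/(22.5×4π×0.408²) = 0.02125 K/W
R_total = 3.258 K/W
Q = ΔT/R_total = 208/3.258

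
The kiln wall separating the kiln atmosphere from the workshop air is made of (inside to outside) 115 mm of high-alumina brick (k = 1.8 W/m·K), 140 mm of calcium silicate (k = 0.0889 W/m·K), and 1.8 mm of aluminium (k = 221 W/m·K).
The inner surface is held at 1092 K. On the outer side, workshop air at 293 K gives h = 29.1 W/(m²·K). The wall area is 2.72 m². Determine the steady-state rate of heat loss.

Q ≈ 1300 W

Thermal resistances in series:
R_high-alumina brick = L/(kA) = 0.115/(1.8×2.72) = 0.02349 K/W
R_calcium silicate = L/(kA) = 0.14/(0.0889×2.72) = 0.579 K/W
R_aluminium = L/(kA) = 0.0018/(221×2.72) = 2.994×10^-6 K/W
R_outer film = 1/(h_o·A) = 1/(29.1×2.72) = 0.01263 K/W
R_total = 0.6151 K/W
Q = ΔT / R_total = 799 / 0.6151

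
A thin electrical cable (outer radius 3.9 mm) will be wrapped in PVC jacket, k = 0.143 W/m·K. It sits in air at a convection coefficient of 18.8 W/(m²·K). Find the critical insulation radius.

r_cr ≈ 7.61 mm

For a cylinder r_cr = k/h = 0.143/18.8
r_cr = 7.61 mm; since the bare radius (3.9 mm) is below r_cr, adding a thin layer of insulation will *increase* heat loss.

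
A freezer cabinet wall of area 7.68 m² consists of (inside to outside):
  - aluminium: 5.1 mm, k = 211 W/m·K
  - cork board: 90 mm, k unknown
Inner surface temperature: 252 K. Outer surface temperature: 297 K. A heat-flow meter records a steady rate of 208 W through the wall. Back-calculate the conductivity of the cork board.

k ≈ 0.0542 W/(m·K)

Using the resistance-network approach (series):
R_aluminium = L/(kA) = 0.0051/(211×7.68) = 3.147×10^-6 K/W
Sum of known resistances R_other = 3.147×10^-6 K/W
Total R = ΔT/Q = 45/208 = 0.2163 K/W
R_cork board = R_total − R_other = 0.2163 K/W
k = L/(R·A) = 0.09/(0.2163×7.68)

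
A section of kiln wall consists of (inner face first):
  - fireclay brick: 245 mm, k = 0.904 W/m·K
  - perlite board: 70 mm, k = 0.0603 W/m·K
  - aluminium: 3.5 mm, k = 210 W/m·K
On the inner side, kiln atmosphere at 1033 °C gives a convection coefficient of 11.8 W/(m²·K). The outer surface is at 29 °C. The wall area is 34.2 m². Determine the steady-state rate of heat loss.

Using the resistance-network approach (series):
R_inner film = 1/(h_i·A) = 1/(11.8×34.2) = 0.002478 K/W
R_fireclay brick = L/(kA) = 0.245/(0.904×34.2) = 0.007924 K/W
R_perlite board = L/(kA) = 0.07/(0.0603×34.2) = 0.03394 K/W
R_aluminium = L/(kA) = 0.0035/(210×34.2) = 4.873×10^-7 K/W
R_total = 0.04435 K/W
Q = ΔT / R_total = 1004 / 0.04435

Q ≈ 22600 W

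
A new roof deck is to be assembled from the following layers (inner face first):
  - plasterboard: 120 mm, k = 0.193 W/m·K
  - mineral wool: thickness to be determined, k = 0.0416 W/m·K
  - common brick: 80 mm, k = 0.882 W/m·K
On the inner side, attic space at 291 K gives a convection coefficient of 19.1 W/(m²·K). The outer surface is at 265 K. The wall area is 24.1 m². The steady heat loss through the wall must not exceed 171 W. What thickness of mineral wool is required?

L ≈ 121 mm

Treating each layer as a thermal resistance in series:
R_inner film = 1/(h_i·A) = 1/(19.1×24.1) = 0.002172 K/W
R_plasterboard = L/(kA) = 0.12/(0.193×24.1) = 0.0258 K/W
R_common brick = L/(kA) = 0.08/(0.882×24.1) = 0.003764 K/W
Sum of the known resistances R_other = 0.03174 K/W
Required total resistance R_tot = ΔT/Q_allow = 26/171 = 0.152 K/W
R_mineral wool = R_tot − R_other = 0.1203 K/W
L = R·k·A = 0.1203×0.0416×24.1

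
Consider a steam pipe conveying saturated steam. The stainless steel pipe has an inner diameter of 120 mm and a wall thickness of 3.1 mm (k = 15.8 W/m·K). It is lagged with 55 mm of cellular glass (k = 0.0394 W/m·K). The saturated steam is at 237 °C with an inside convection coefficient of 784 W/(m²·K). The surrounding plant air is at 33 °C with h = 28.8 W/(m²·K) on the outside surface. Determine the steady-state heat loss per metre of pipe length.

Per-layer cylindrical resistances, series-summed:
R_inner film = 1/(h_i·2πr₁L) = 1/(784×2π×0.06×1) = 0.003383 K/W
R_stainless steel pipe wall = ln(63.1/60)/(2π×15.8×1) = 5.074×10^-4 K/W
R_cellular glass = ln(118.1/63.1)/(2π×0.0394×1) = 2.532 K/W
R_outer film = 1/(h_o·2πr_oL) = 1/(28.8×2π×0.1181×1) = 0.04679 K/W
R_total = 2.583 K/W
Q = ΔT/R_total = 204/2.583

q′ ≈ 79 W/m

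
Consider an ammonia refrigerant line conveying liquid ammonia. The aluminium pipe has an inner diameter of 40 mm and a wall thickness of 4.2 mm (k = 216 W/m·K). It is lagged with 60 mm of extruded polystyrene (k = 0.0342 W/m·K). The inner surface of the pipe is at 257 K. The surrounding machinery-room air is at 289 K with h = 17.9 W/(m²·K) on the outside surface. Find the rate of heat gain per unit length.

Cylindrical conduction, so R = ln(r₂/r₁)/(2πkL) per layer, in series:
R_aluminium pipe wall = ln(24.2/20)/(2π×216×1) = 1.405×10^-4 K/W
R_extruded polystyrene = ln(84.2/24.2)/(2π×0.0342×1) = 5.802 K/W
R_outer film = 1/(h_o·2πr_oL) = 1/(17.9×2π×0.0842×1) = 0.1056 K/W
R_total = 5.908 K/W
Q = ΔT/R_total = 32/5.908

q′ ≈ 5.42 W/m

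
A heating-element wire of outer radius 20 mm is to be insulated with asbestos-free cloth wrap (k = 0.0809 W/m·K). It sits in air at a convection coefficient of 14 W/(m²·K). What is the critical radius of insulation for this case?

r_cr ≈ 5.78 mm

For a cylinder r_cr = k/h = 0.0809/14
r_cr = 5.78 mm; since the bare radius (20 mm) is above r_cr, any added insulation will reduce heat loss.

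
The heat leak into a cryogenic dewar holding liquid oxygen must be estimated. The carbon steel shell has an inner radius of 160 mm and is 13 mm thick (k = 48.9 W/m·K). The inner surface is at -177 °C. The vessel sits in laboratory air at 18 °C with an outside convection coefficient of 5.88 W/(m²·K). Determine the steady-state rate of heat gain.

Q ≈ 431 W

Radial (spherical) resistances in series:
R_carbon steel shell = (1/0.16 − 1/0.173)/(4π×48.9) = 7.643×10^-4 K/W
R_outer film = 1/(h·4πr_o²) = 1/(5.88×4π×0.173²) = 0.4522 K/W
R_total = 0.453 K/W
Q = ΔT/R_total = 195/0.453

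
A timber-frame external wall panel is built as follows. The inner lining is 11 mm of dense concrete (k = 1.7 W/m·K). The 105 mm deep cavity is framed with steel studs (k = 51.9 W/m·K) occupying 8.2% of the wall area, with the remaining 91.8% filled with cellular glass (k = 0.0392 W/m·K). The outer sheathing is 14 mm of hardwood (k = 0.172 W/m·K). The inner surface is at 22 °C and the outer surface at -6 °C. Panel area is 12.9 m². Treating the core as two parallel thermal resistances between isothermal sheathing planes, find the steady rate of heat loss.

Sheathing layers in series; stud and cavity paths in parallel between them.
R_inner = 0.011/(1.7×12.9) = 5.016×10^-4 K/W
R_stud  = 0.105/(51.9×0.082×12.9) = 0.001913 K/W
R_cav   = 0.105/(0.0392×0.918×12.9) = 0.2262 K/W
1/R_core = 1/R_stud + 1/R_cav → R_core = 0.001897 K/W
R_outer = 0.014/(0.172×12.9) = 0.00631 K/W
R_total = 0.008708 K/W
Q = ΔT/R_total = 28/0.008708

Q ≈ 3220 W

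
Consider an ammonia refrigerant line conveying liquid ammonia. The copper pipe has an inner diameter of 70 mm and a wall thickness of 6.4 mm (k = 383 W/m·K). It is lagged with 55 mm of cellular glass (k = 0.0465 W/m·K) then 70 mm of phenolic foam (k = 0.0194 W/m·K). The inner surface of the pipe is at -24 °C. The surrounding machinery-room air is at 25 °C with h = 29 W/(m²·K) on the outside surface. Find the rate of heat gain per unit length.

q′ ≈ 6.62 W/m

Radial resistances (cylindrical: R_cond = ln(r_o/r_i)/(2πkL), R_conv = 1/(h·2πrL)):
R_copper pipe wall = ln(41.4/35)/(2π×383×1) = 6.978×10^-5 K/W
R_cellular glass = ln(96.4/41.4)/(2π×0.0465×1) = 2.893 K/W
R_phenolic foam = ln(166.4/96.4)/(2π×0.0194×1) = 4.478 K/W
R_outer film = 1/(h_o·2πr_oL) = 1/(29×2π×0.1664×1) = 0.03298 K/W
R_total = 7.404 K/W
Q = ΔT/R_total = 49/7.404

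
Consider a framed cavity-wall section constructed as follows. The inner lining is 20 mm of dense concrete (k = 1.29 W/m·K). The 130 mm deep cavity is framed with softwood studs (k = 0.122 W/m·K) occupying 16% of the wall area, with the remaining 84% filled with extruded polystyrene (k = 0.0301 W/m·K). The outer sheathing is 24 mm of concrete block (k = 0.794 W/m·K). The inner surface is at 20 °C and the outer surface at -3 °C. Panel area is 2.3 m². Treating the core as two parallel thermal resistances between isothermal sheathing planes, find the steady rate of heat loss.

Sheathing layers in series; stud and cavity paths in parallel between them.
R_inner = 0.02/(1.29×2.3) = 0.006741 K/W
R_stud  = 0.13/(0.122×0.16×2.3) = 2.896 K/W
R_cav   = 0.13/(0.0301×0.84×2.3) = 2.235 K/W
1/R_core = 1/R_stud + 1/R_cav → R_core = 1.262 K/W
R_outer = 0.024/(0.794×2.3) = 0.01314 K/W
R_total = 1.281 K/W
Q = ΔT/R_total = 23/1.281

Q ≈ 17.9 W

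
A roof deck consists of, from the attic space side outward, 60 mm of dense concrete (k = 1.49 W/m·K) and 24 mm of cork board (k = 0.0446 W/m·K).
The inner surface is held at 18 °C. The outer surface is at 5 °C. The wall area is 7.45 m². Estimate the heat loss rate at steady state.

Series thermal resistances:
R_dense concrete = L/(kA) = 0.06/(1.49×7.45) = 0.005405 K/W
R_cork board = L/(kA) = 0.024/(0.0446×7.45) = 0.07223 K/W
R_total = 0.07764 K/W
Q = ΔT / R_total = 13 / 0.07764

Q ≈ 167 W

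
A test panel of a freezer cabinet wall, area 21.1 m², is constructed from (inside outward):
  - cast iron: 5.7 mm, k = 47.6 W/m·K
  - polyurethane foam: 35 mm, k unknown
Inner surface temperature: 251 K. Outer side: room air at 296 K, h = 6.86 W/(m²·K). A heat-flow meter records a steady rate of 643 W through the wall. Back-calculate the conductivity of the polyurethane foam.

k ≈ 0.0263 W/(m·K)

Using the resistance-network approach (series):
R_cast iron = L/(kA) = 0.0057/(47.6×21.1) = 5.675×10^-6 K/W
R_outer film = 1/(h_o·A) = 1/(6.86×21.1) = 0.006909 K/W
Sum of known resistances R_other = 0.006914 K/W
Total R = ΔT/Q = 45/643 = 0.06998 K/W
R_polyurethane foam = R_total − R_other = 0.06307 K/W
k = L/(R·A) = 0.035/(0.06307×21.1)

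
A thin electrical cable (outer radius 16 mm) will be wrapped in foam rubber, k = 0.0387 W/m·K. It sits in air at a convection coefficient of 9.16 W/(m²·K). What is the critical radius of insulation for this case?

For a cylinder r_cr = k/h = 0.0387/9.16
r_cr = 4.22 mm; since the bare radius (16 mm) is above r_cr, any added insulation will reduce heat loss.

r_cr ≈ 4.22 mm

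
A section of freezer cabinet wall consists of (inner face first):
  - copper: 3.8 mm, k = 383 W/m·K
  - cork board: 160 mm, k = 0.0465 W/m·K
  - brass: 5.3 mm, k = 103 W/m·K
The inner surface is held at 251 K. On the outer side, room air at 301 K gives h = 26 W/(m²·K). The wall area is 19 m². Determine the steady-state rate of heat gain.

Model the wall as resistances in series:
R_copper = L/(kA) = 0.0038/(383×19) = 5.222×10^-7 K/W
R_cork board = L/(kA) = 0.16/(0.0465×19) = 0.1811 K/W
R_brass = L/(kA) = 0.0053/(103×19) = 2.708×10^-6 K/W
R_outer film = 1/(h_o·A) = 1/(26×19) = 0.002024 K/W
R_total = 0.1831 K/W
Q = ΔT / R_total = 50 / 0.1831

Q ≈ 273 W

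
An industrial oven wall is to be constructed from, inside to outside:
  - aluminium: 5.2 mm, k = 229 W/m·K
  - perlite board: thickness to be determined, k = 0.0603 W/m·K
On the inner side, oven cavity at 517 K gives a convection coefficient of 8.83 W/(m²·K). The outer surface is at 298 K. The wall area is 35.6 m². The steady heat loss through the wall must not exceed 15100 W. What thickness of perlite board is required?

Thermal resistances in series:
R_inner film = 1/(h_i·A) = 1/(8.83×35.6) = 0.003181 K/W
R_aluminium = L/(kA) = 0.0052/(229×35.6) = 6.378×10^-7 K/W
Sum of the known resistances R_other = 0.003182 K/W
Required total resistance R_tot = ΔT/Q_allow = 219/15100 = 0.0145 K/W
R_perlite board = R_tot − R_other = 0.01132 K/W
L = R·k·A = 0.01132×0.0603×35.6

L ≈ 24.3 mm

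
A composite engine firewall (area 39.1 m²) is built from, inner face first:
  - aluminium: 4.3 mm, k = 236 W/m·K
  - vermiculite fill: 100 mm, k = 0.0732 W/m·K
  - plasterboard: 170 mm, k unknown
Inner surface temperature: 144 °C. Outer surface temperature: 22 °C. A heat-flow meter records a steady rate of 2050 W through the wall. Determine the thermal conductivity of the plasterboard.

k ≈ 0.177 W/(m·K)

Thermal resistances in series:
R_aluminium = L/(kA) = 0.0043/(236×39.1) = 4.66×10^-7 K/W
R_vermiculite fill = L/(kA) = 0.1/(0.0732×39.1) = 0.03494 K/W
Sum of known resistances R_other = 0.03494 K/W
Total R = ΔT/Q = 122/2050 = 0.05951 K/W
R_plasterboard = R_total − R_other = 0.02457 K/W
k = L/(R·A) = 0.17/(0.02457×39.1)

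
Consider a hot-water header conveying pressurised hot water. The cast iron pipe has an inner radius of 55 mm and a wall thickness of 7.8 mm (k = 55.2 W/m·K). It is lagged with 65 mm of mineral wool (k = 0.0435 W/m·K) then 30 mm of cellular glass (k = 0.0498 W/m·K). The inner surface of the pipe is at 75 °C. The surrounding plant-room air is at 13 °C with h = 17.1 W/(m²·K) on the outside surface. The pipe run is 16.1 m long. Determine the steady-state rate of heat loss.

Radial resistances (cylindrical: R_cond = ln(r_o/r_i)/(2πkL), R_conv = 1/(h·2πrL)):
R_cast iron pipe wall = ln(62.8/55)/(2π×55.2×16.1) = 2.375×10^-5 K/W
R_mineral wool = ln(127.8/62.8)/(2π×0.0435×16.1) = 0.1615 K/W
R_cellular glass = ln(157.8/127.8)/(2π×0.0498×16.1) = 0.04186 K/W
R_outer film = 1/(h_o·2πr_oL) = 1/(17.1×2π×0.1578×16.1) = 0.003663 K/W
R_total = 0.207 K/W
Q = ΔT/R_total = 62/0.207

Q ≈ 300 W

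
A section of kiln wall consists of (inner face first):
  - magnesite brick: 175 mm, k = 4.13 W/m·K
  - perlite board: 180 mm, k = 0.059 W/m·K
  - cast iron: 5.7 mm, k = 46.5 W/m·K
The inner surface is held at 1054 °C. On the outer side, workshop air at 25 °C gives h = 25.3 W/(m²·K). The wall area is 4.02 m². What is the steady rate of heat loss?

Q ≈ 1320 W

Treating each layer as a thermal resistance in series:
R_magnesite brick = L/(kA) = 0.175/(4.13×4.02) = 0.01054 K/W
R_perlite board = L/(kA) = 0.18/(0.059×4.02) = 0.7589 K/W
R_cast iron = L/(kA) = 0.0057/(46.5×4.02) = 3.049×10^-5 K/W
R_outer film = 1/(h_o·A) = 1/(25.3×4.02) = 0.009832 K/W
R_total = 0.7793 K/W
Q = ΔT / R_total = 1029 / 0.7793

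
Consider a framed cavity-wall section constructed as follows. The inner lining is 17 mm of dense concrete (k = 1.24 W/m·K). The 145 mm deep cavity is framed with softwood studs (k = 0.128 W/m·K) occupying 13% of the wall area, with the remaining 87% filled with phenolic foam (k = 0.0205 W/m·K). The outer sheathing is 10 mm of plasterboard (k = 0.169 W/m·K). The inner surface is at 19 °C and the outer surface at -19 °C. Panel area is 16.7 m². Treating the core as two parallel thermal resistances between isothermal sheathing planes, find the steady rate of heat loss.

Sheathing layers in series; stud and cavity paths in parallel between them.
R_inner = 0.017/(1.24×16.7) = 8.209×10^-4 K/W
R_stud  = 0.145/(0.128×0.13×16.7) = 0.5218 K/W
R_cav   = 0.145/(0.0205×0.87×16.7) = 0.4868 K/W
1/R_core = 1/R_stud + 1/R_cav → R_core = 0.2519 K/W
R_outer = 0.01/(0.169×16.7) = 0.003543 K/W
R_total = 0.2562 K/W
Q = ΔT/R_total = 38/0.2562

Q ≈ 148 W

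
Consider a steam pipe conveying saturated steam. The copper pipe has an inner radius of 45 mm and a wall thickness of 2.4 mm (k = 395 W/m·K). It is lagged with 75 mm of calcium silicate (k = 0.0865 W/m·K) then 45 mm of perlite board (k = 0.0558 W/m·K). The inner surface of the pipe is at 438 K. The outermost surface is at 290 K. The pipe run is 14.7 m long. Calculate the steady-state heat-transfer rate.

Q ≈ 825 W

Per-layer cylindrical resistances, series-summed:
R_copper pipe wall = ln(47.4/45)/(2π×395×14.7) = 1.424×10^-6 K/W
R_calcium silicate = ln(122.4/47.4)/(2π×0.0865×14.7) = 0.1187 K/W
R_perlite board = ln(167.4/122.4)/(2π×0.0558×14.7) = 0.06075 K/W
R_total = 0.1795 K/W
Q = ΔT/R_total = 148/0.1795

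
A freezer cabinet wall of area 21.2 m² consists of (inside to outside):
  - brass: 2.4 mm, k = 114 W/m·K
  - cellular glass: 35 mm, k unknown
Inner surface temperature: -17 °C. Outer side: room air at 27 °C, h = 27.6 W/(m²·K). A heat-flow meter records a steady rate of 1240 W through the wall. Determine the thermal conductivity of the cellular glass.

k ≈ 0.0489 W/(m·K)

Using the resistance-network approach (series):
R_brass = L/(kA) = 0.0024/(114×21.2) = 9.93×10^-7 K/W
R_outer film = 1/(h_o·A) = 1/(27.6×21.2) = 0.001709 K/W
Sum of known resistances R_other = 0.00171 K/W
Total R = ΔT/Q = 44/1240 = 0.03548 K/W
R_cellular glass = R_total − R_other = 0.03377 K/W
k = L/(R·A) = 0.035/(0.03377×21.2)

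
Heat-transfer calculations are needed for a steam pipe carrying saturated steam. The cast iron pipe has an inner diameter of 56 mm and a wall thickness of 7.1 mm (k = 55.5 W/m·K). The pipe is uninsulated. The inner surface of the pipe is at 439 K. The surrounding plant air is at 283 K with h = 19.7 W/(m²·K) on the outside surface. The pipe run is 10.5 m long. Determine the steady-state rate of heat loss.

Q ≈ 7100 W

Treating each annulus and film as a series resistance:
R_cast iron pipe wall = ln(35.1/28)/(2π×55.5×10.5) = 6.172×10^-5 K/W
R_outer film = 1/(h_o·2πr_oL) = 1/(19.7×2π×0.0351×10.5) = 0.02192 K/W
R_total = 0.02198 K/W
Q = ΔT/R_total = 156/0.02198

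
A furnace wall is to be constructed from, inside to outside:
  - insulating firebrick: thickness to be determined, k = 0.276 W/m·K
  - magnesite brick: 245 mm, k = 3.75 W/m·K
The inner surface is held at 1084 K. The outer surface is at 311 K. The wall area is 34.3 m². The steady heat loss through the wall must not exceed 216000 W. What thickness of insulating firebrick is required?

L ≈ 15.8 mm

Series thermal resistances:
R_magnesite brick = L/(kA) = 0.245/(3.75×34.3) = 0.001905 K/W
Sum of the known resistances R_other = 0.001905 K/W
Required total resistance R_tot = ΔT/Q_allow = 773/216000 = 0.003579 K/W
R_insulating firebrick = R_tot − R_other = 0.001674 K/W
L = R·k·A = 0.001674×0.276×34.3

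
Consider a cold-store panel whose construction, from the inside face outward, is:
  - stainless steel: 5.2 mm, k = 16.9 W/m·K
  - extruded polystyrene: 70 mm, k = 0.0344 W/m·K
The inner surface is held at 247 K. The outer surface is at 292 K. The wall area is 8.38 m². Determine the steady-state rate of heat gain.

Q ≈ 185 W

Series thermal resistances:
R_stainless steel = L/(kA) = 0.0052/(16.9×8.38) = 3.672×10^-5 K/W
R_extruded polystyrene = L/(kA) = 0.07/(0.0344×8.38) = 0.2428 K/W
R_total = 0.2429 K/W
Q = ΔT / R_total = 45 / 0.2429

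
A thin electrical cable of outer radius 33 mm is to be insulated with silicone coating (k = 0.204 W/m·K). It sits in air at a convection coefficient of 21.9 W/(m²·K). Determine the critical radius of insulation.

For a cylinder r_cr = k/h = 0.204/21.9
r_cr = 9.32 mm; since the bare radius (33 mm) is above r_cr, any added insulation will reduce heat loss.

r_cr ≈ 9.32 mm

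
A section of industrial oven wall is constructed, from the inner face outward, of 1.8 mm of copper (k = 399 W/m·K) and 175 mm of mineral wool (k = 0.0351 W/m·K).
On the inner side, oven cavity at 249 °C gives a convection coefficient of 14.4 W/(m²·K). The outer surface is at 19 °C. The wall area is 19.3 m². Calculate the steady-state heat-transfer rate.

Q ≈ 878 W

Thermal resistances in series:
R_inner film = 1/(h_i·A) = 1/(14.4×19.3) = 0.003598 K/W
R_copper = L/(kA) = 0.0018/(399×19.3) = 2.337×10^-7 K/W
R_mineral wool = L/(kA) = 0.175/(0.0351×19.3) = 0.2583 K/W
R_total = 0.2619 K/W
Q = ΔT / R_total = 230 / 0.2619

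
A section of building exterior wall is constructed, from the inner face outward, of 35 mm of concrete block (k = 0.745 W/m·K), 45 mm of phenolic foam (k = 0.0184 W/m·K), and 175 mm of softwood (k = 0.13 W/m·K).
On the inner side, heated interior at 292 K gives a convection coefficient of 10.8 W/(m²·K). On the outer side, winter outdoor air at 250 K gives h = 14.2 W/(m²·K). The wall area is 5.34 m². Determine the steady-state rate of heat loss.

Q ≈ 56 W

Series thermal resistances:
R_inner film = 1/(h_i·A) = 1/(10.8×5.34) = 0.01734 K/W
R_concrete block = L/(kA) = 0.035/(0.745×5.34) = 0.008798 K/W
R_phenolic foam = L/(kA) = 0.045/(0.0184×5.34) = 0.458 K/W
R_softwood = L/(kA) = 0.175/(0.13×5.34) = 0.2521 K/W
R_outer film = 1/(h_o·A) = 1/(14.2×5.34) = 0.01319 K/W
R_total = 0.7494 K/W
Q = ΔT / R_total = 42 / 0.7494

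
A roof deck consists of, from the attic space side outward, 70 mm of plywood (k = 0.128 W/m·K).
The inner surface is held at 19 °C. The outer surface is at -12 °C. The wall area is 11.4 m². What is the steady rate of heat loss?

Q ≈ 646 W

Treating each layer as a thermal resistance in series:
R_plywood = L/(kA) = 0.07/(0.128×11.4) = 0.04797 K/W
R_total = 0.04797 K/W
Q = ΔT / R_total = 31 / 0.04797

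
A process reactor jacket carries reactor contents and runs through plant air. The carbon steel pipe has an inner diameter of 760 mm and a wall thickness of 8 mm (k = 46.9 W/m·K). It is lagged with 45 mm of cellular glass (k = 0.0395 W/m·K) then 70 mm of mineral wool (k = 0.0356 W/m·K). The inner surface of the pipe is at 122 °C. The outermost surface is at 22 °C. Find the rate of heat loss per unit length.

Treating each annulus and film as a series resistance:
R_carbon steel pipe wall = ln(388/380)/(2π×46.9×1) = 7.07×10^-5 K/W
R_cellular glass = ln(433/388)/(2π×0.0395×1) = 0.4421 K/W
R_mineral wool = ln(503/433)/(2π×0.0356×1) = 0.6699 K/W
R_total = 1.112 K/W
Q = ΔT/R_total = 100/1.112

q′ ≈ 89.9 W/m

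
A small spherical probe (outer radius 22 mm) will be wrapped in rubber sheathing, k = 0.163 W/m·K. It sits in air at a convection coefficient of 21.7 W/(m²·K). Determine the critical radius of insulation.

For a sphere r_cr = 2k/h = 2×0.163/21.7
r_cr = 15 mm; since the bare radius (22 mm) is above r_cr, any added insulation will reduce heat loss.

r_cr ≈ 15 mm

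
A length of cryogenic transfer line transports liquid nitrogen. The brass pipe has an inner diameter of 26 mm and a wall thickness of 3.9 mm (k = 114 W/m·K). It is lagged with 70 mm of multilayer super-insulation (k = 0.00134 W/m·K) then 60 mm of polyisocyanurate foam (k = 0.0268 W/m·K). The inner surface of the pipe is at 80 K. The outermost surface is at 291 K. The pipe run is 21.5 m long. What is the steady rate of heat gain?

Q ≈ 23 W

Radial resistances (cylindrical: R_cond = ln(r_o/r_i)/(2πkL), R_conv = 1/(h·2πrL)):
R_brass pipe wall = ln(16.9/13)/(2π×114×21.5) = 1.704×10^-5 K/W
R_multilayer super-insulation = ln(86.9/16.9)/(2π×0.00134×21.5) = 9.046 K/W
R_polyisocyanurate foam = ln(146.9/86.9)/(2π×0.0268×21.5) = 0.145 K/W
R_total = 9.191 K/W
Q = ΔT/R_total = 211/9.191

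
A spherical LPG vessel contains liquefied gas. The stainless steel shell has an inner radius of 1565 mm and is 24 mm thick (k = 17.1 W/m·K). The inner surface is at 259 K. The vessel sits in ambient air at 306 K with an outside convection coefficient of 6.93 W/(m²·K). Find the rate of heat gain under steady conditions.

Q ≈ 10200 W

Each spherical layer contributes R = (1/r_i − 1/r_o)/(4πk):
R_stainless steel shell = (1/1.565 − 1/1.589)/(4π×17.1) = 4.491×10^-5 K/W
R_outer film = 1/(h·4πr_o²) = 1/(6.93×4π×1.589²) = 0.004548 K/W
R_total = 0.004593 K/W
Q = ΔT/R_total = 47/0.004593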